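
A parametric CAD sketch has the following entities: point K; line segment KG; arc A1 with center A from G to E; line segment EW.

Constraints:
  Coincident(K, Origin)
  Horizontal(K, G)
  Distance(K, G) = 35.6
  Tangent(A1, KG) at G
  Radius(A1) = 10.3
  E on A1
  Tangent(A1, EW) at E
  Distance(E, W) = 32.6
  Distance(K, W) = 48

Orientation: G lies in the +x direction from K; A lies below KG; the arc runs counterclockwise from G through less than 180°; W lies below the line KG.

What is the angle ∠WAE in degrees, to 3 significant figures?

72.5°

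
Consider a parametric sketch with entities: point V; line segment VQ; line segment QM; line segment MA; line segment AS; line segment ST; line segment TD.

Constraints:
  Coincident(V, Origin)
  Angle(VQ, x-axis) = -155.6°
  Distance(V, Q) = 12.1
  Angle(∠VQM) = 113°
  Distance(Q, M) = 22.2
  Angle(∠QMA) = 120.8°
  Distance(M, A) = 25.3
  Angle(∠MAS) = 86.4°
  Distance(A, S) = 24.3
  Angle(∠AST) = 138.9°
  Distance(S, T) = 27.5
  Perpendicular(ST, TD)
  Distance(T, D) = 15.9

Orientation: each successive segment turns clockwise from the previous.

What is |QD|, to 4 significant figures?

14.27

∠AST = 138.9° gives ST at -56.50° from the x-axis; with |ST| = 27.5, T = (16.42, 5.409). The perpendicularity gives TD at right angles to ST, so TD runs at -146.5°; with |TD| = 15.9, D = (3.160, -3.367). Then |QD| = |D − Q| = 14.27.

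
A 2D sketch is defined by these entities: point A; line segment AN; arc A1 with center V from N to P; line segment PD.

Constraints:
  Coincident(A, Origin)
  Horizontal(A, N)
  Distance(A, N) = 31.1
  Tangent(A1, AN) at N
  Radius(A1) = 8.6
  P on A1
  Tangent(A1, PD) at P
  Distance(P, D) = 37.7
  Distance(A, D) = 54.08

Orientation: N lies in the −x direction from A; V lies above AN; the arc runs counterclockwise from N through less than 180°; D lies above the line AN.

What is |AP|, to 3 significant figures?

24.5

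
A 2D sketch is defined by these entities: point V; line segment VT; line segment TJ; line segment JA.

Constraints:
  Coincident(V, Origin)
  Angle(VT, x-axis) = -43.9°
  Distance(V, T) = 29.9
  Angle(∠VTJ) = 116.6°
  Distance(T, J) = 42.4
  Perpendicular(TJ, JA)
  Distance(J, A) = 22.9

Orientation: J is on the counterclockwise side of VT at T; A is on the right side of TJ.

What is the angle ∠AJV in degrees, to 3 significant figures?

116°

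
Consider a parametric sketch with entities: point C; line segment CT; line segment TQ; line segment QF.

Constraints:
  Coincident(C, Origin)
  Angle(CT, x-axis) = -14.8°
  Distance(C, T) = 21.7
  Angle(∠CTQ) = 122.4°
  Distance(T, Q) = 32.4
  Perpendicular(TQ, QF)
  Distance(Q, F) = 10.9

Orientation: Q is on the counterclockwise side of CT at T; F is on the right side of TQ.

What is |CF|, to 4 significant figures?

52.84

C is at the origin; CT runs at -14.8° with length 21.7, so T = 21.7·(cos -14.8°, sin -14.8°) = (20.98, -5.543). ∠CTQ = 122.4°, so TQ runs at -14.8° + (180° − 122.4°) = 42.80° from the x-axis; with |TQ| = 32.4, Q = T + 32.4·(cos 42.80°, sin 42.80°) = (44.75, 16.47). TQ is perpendicular to QF; with |QF| = 10.9 on the right of TQ, F = Q + 10.9·(0.6794, -0.7337) = (52.16, 8.473). Then |CF| = |F − C| = 52.84.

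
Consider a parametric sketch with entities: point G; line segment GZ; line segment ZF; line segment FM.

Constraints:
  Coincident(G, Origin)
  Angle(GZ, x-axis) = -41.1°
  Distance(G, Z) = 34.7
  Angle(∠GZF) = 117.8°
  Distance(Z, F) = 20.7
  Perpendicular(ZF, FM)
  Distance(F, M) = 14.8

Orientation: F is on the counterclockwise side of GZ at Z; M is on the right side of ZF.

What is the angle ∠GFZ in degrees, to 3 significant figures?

39.8°

G is at the origin; GZ runs at -41.1° with length 34.7, so Z = 34.7·(cos -41.1°, sin -41.1°) = (26.1, -22.8). ∠GZF = 117.8°, so ZF runs at -41.1° + (180° − 117.8°) = 21.1° from the x-axis; with |ZF| = 20.7, F = Z + 20.7·(cos 21.1°, sin 21.1°) = (45.5, -15.4). Then cos ∠GFZ = FG·FZ / (|FG||FZ|), giving 39.8°.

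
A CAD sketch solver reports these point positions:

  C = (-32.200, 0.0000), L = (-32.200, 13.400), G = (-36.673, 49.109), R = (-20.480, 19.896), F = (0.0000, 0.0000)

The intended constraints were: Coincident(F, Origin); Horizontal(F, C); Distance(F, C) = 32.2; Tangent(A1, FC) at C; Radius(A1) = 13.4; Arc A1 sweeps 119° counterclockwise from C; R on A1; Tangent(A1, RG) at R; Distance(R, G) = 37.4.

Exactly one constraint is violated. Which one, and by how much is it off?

Distance(R, G) = 37.4 — off by 4.00.

F = (0.00, 0.00) ✓; F.y = 0.00, C.y = 0.00 ✓; |FC| = 32.20 ✓; ∠(LC, CF) = 90.00° ✓; |LC| = 13.40 ✓; bearing(L→R) − bearing(L→C) = 119.0° ✓; |LR| = 13.40 ✓; ∠(LR, RG) = 90.00° ✓; |RG| = 33.40 ✗.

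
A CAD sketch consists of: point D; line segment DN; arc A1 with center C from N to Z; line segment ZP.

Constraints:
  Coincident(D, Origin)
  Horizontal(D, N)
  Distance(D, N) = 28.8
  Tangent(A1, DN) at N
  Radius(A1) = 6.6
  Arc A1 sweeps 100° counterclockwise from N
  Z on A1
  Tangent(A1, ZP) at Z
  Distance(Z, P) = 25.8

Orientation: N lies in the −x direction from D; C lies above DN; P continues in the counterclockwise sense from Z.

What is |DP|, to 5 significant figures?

42.619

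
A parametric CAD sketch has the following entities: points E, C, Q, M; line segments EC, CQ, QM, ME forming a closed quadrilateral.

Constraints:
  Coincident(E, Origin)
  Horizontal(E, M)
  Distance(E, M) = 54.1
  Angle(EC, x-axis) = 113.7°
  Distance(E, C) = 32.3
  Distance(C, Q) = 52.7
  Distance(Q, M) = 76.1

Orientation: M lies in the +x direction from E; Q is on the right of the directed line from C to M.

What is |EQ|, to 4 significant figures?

29.38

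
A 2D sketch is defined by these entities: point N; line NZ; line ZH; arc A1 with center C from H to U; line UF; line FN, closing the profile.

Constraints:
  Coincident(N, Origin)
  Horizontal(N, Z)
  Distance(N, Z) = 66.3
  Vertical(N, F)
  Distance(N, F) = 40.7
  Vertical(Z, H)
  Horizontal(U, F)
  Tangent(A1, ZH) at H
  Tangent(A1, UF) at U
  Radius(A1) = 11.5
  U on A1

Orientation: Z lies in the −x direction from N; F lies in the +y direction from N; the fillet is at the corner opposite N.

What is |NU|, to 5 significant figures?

68.261

The virtual corner opposite N is at (-66.300, 40.700). Tangency of A1 to ZH means the radius CH is perpendicular to ZH and tangency of A1 to UF means the radius CU is perpendicular to UF, with radius 11.5, so the center C sits 11.5 in from both sides at C = (-54.800, 29.200). That places the tangent points at H = (-66.300, 29.200) on ZH and U = (-54.800, 40.700) on UF. Then |NU| = |U − N| = 68.261.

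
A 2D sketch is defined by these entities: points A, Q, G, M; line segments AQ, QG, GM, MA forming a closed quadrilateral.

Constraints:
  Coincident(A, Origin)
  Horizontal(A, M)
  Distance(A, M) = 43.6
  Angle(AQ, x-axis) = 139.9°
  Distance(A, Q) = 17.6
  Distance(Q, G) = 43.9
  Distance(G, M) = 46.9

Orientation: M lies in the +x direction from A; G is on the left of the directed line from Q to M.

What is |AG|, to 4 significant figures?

44.76

Checks: |QG| = 43.90 ✓; |GM| = 46.90 ✓.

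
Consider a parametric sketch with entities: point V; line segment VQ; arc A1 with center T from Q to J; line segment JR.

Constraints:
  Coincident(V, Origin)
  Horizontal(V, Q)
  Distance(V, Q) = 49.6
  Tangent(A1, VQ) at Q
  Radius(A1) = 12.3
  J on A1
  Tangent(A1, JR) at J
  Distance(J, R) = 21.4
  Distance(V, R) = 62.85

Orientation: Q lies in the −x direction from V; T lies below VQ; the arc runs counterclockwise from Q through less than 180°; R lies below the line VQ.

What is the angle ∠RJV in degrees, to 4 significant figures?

79.44°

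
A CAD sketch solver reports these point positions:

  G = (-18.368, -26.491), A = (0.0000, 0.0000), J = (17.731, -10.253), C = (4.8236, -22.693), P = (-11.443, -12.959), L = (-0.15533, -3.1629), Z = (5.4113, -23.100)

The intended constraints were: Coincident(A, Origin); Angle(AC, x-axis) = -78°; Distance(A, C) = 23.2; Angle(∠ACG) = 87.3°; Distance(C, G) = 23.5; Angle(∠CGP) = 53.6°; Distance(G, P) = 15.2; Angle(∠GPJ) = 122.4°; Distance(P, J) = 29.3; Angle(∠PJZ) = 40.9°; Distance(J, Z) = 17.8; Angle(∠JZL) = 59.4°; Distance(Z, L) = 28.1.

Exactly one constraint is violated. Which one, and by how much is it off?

Distance(Z, L) = 28.1 — off by 7.40.

A = (0.00, 0.00) ✓; AC at -78.00° ✓; |AC| = 23.20 ✓; ∠ACG = 87.30° ✓; |CG| = 23.50 ✓; ∠CGP = 53.60° ✓; |GP| = 15.20 ✓; ∠GPJ = 122.4° ✓; |PJ| = 29.30 ✓; ∠PJZ = 40.90° ✓; |JZ| = 17.80 ✓; ∠JZL = 59.40° ✓; |ZL| = 20.70 ✗.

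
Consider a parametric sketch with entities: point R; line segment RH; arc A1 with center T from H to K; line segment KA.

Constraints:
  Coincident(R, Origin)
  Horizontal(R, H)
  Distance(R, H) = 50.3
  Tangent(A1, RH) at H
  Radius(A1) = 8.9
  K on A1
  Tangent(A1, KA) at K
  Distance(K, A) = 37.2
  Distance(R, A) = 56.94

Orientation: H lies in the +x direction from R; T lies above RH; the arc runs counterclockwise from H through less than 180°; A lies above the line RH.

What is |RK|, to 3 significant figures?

59.2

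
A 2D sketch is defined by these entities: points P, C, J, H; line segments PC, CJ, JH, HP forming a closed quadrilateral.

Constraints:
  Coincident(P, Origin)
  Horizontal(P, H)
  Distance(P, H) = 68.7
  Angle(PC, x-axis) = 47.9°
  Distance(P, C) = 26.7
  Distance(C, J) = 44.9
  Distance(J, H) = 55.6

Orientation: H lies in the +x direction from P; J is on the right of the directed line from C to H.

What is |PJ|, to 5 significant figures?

31.505

Checks: |CJ| = 44.90 ✓; |JH| = 55.60 ✓.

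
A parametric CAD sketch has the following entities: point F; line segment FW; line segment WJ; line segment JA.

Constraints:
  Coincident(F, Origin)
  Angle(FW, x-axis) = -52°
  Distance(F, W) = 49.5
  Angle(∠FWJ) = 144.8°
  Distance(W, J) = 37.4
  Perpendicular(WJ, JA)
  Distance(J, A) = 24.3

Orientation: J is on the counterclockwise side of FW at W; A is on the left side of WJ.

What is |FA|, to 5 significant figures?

77.964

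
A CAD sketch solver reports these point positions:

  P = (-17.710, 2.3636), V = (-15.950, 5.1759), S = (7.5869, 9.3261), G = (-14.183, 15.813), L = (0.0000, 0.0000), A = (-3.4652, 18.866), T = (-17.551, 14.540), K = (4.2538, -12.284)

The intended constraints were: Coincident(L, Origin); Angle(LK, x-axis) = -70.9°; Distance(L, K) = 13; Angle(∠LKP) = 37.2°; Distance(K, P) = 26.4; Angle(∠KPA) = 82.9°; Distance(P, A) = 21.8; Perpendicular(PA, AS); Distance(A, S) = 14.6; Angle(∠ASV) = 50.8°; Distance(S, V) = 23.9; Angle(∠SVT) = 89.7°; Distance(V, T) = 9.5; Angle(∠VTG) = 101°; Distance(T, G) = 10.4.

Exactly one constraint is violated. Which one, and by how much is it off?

Distance(T, G) = 10.4 — off by 6.80.

L = (0.00, 0.00) ✓; LK at -70.90° ✓; |LK| = 13.00 ✓; ∠LKP = 37.20° ✓; |KP| = 26.40 ✓; ∠KPA = 82.90° ✓; |PA| = 21.80 ✓; ∠(PA, AS) = 90.00° ✓; |AS| = 14.60 ✓; ∠ASV = 50.80° ✓; |SV| = 23.90 ✓; ∠SVT = 89.70° ✓; |VT| = 9.500 ✓; ∠VTG = 101.0° ✓; |TG| = 3.601 ✗.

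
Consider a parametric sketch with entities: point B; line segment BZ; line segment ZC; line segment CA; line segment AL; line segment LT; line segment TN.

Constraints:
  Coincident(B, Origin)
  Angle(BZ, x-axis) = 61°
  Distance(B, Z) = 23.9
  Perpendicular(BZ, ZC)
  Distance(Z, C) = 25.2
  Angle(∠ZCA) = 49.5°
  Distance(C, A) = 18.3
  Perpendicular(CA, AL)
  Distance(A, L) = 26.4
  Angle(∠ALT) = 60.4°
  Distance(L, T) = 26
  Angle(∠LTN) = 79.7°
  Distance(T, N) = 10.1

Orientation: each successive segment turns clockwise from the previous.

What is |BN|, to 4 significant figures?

32.44

∠ALT = 60.4° gives LT at -9.100° from the x-axis; with |LT| = 26.0, T = (32.91, 22.89). ∠LTN = 79.7° gives TN at -109.4° from the x-axis; with |TN| = 10.1, N = (29.56, 13.37). Then |BN| = |N − B| = 32.44.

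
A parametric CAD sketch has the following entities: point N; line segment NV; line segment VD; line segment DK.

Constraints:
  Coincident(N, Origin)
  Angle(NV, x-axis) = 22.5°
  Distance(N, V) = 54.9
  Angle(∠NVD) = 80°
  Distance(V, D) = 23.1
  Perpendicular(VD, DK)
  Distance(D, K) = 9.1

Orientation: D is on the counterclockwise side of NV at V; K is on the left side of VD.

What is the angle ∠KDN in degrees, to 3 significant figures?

14.1°

N is at the origin; NV runs at 22.5° with length 54.9, so V = 54.9·(cos 22.5°, sin 22.5°) = (50.7, 21.0). ∠NVD = 80.0°, so VD runs at 22.5° + (180° − 80.0°) = 122° from the x-axis; with |VD| = 23.1, D = V + 23.1·(cos 122°, sin 122°) = (38.3, 40.5). The perpendicularity gives DK at right angles to VD; with |DK| = 9.1 on the left of VD, K = D + 9.1·(-0.843, -0.537) = (30.6, 35.6). Then cos ∠KDN = DK·DN / (|DK||DN|), giving 14.1°.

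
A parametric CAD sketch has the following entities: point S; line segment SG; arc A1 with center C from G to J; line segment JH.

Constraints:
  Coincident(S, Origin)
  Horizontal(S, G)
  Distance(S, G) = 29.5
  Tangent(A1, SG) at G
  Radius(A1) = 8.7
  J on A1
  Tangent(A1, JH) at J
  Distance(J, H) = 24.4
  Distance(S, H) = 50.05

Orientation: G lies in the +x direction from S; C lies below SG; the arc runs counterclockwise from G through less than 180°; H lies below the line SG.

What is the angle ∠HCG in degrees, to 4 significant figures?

162.6°

Checks: S.y = 0.00, G.y = 0.00 ✓; |CJ| = 8.700 ✓; ∠(CJ, JH) = 90.00° ✓; |JH| = 24.40 ✓; |SH| = 50.05 ✓.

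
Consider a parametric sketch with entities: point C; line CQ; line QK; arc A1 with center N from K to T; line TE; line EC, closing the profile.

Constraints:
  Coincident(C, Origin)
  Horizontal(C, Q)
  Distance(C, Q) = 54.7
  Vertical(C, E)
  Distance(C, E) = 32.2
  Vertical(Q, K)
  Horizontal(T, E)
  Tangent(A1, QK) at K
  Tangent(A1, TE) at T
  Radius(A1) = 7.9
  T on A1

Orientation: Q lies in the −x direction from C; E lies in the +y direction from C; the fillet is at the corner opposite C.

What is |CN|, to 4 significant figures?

52.73

C is at the origin; CQ is horizontal with |CQ| = 54.7 and Q on the −x side, so Q = (-54.70, 0.000). CE is vertical with |CE| = 32.2 and E on the +y side, so E = (0.000, 32.20). The virtual corner opposite C is at (-54.70, 32.20). Since A1 is tangent to QK there, NK ⟂ QK and A1 meets TE tangentially, so NT is at right angles to TE, with radius 7.9, so the center N sits 7.9 in from both sides at N = (-46.80, 24.30). Then |CN| = |N − C| = 52.73.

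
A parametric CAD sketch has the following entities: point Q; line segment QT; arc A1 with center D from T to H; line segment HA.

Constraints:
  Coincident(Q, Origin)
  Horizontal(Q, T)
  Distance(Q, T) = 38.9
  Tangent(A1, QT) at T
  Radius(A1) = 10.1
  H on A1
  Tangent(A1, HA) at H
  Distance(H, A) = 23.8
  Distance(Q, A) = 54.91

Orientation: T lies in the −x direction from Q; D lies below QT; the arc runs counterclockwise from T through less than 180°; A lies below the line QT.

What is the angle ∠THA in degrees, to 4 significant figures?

126.5°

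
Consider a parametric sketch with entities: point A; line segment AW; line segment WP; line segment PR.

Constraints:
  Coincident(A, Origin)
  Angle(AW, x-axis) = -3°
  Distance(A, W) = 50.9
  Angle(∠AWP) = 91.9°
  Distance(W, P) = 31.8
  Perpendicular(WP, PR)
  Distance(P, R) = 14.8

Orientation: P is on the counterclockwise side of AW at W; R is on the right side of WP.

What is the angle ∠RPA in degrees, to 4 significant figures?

146.6°

A is at the origin; AW runs at -3.0° with length 50.9, so W = 50.9·(cos -3.0°, sin -3.0°) = (50.83, -2.664). ∠AWP = 91.9°, so WP runs at -3.0° + (180° − 91.9°) = 85.10° from the x-axis; with |WP| = 31.8, P = W + 31.8·(cos 85.10°, sin 85.10°) = (53.55, 29.02). The perpendicularity gives PR at right angles to WP; with |PR| = 14.8 on the right of WP, R = P + 14.8·(0.9963, -0.08542) = (68.29, 27.76). Then cos ∠RPA = PR·PA / (|PR||PA|), giving 146.6°.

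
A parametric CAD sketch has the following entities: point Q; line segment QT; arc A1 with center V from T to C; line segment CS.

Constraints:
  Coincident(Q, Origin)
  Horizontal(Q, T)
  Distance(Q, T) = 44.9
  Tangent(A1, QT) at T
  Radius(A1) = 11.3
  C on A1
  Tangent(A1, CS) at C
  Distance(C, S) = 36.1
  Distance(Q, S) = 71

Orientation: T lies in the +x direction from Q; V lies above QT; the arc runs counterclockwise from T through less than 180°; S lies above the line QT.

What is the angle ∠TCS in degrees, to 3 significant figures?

132°

Q is at the origin; QT is horizontal with |QT| = 44.9 and T on the +x side, so T = (44.9, 0.00). The tangent condition forces VT to be normal to QT, so V = T + (0, 11.3) = (44.9, 11.3). Since VC ⟂ CS (tangency), |VS| = √(11.3² + 36.1²) = 37.8 regardless of where C sits on A1. So S lies on both circle(Q, 71.0) and circle(V, 37.8); the above-QT intersection is S = (51.9, 48.5). C is the foot of the tangent from S: C = (56.1, 12.6).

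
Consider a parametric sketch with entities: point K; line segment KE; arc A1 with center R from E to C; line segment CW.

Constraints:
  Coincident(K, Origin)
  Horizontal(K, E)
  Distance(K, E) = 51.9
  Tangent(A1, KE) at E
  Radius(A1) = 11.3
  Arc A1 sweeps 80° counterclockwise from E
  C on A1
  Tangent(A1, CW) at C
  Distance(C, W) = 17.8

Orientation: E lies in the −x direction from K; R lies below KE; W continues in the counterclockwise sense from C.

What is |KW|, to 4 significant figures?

71.37

K is at the origin; K and E share the same y with |KE| = 51.9 and E on the −x side, so E = (-51.90, 0.000). Tangency of A1 to KE means the radius RE is perpendicular to KE, so R = E + (0, -11.3) = (-51.90, -11.30). On A1, E sits at bearing 90° from R; an 80° counterclockwise sweep puts C at bearing 170°, so C = R + 11.3·(cos 170°, sin 170°) = (-63.03, -9.338). A1 meets CW tangentially, so RC is at right angles to CW, so CW runs along (−sin 170°, cos 170°); with |CW| = 17.8, W = (-66.12, -26.87). Then |KW| = |W − K| = 71.37.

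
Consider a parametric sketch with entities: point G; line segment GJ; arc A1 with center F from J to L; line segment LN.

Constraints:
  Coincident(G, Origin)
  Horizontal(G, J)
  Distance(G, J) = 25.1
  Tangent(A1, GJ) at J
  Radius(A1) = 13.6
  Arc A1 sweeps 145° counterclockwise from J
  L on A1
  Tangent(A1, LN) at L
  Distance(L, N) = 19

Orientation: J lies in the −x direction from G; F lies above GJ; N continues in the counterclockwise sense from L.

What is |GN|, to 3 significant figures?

48.5

On A1, J sits at bearing -90° from F; a 145° counterclockwise sweep puts L at bearing 55°, so L = F + 13.6·(cos 55°, sin 55°) = (-17.3, 24.7). Tangency of A1 to LN means the radius FL is perpendicular to LN, so LN runs along (−sin 55°, cos 55°); with |LN| = 19.0, N = (-32.9, 35.6). Then |GN| = |N − G| = 48.5.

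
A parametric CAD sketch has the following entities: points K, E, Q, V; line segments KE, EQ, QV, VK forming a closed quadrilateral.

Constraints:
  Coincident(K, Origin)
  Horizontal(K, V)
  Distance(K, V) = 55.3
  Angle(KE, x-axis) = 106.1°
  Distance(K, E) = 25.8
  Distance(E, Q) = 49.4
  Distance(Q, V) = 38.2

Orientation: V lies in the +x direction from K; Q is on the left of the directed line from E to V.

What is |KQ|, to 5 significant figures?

54.264

K is at the origin; KV is horizontal with |KV| = 55.3 and V in +x, so V = (55.3, 0). KE runs at 106.1° with |KE| = 25.8, so E = (-7.1547, 24.788). Q is determined by |EQ| = 49.4 and |QV| = 38.2 together: it lies at the intersection of circle(E, 49.4) and circle(V, 38.2). With |EV| = 67.194, the foot of the radical line on EV is 40.898 from E and the perpendicular offset is √(49.4² − 40.898²) = 27.708. Taking the left-of-EV solution: Q = (41.080, 35.455).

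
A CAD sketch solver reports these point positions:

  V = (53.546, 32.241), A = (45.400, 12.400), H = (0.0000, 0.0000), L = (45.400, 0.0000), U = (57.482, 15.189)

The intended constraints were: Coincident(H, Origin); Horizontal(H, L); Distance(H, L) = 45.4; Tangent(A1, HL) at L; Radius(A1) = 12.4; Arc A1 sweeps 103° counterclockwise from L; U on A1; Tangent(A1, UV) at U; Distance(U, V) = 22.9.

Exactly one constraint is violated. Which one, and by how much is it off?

Distance(U, V) = 22.9 — off by 5.40.

H = (0.00, 0.00) ✓; H.y = 0.00, L.y = 0.00 ✓; |HL| = 45.40 ✓; ∠(AL, LH) = 90.00° ✓; |AL| = 12.40 ✓; bearing(A→U) − bearing(A→L) = 103.0° ✓; |AU| = 12.40 ✓; ∠(AU, UV) = 90.00° ✓; |UV| = 17.50 ✗.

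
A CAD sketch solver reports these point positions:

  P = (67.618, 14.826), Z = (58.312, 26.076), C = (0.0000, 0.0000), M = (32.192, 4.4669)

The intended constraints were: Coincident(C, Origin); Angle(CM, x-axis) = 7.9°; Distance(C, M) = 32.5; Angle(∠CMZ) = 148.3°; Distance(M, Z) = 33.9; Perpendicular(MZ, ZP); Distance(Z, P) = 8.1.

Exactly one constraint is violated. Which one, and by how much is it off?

Distance(Z, P) = 8.1 — off by 6.50.

C = (0.00, 0.00) ✓; CM at 7.900° ✓; |CM| = 32.50 ✓; ∠CMZ = 148.3° ✓; |MZ| = 33.90 ✓; ∠(MZ, ZP) = 90.00° ✓; |ZP| = 14.60 ✗.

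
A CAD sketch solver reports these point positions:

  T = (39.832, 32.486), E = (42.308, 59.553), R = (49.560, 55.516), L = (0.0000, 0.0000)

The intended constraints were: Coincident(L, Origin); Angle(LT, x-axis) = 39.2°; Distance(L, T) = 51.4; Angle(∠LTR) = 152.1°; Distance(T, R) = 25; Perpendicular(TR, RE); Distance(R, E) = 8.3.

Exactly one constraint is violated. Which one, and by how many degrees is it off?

Perpendicular(TR, RE) — off by 6.20°.

L = (0.00, 0.00) ✓; LT at 39.20° ✓; |LT| = 51.40 ✓; ∠LTR = 152.1° ✓; |TR| = 25.00 ✓; ∠(TR, RE) = 83.80° ✗; |RE| = 8.300 ✓.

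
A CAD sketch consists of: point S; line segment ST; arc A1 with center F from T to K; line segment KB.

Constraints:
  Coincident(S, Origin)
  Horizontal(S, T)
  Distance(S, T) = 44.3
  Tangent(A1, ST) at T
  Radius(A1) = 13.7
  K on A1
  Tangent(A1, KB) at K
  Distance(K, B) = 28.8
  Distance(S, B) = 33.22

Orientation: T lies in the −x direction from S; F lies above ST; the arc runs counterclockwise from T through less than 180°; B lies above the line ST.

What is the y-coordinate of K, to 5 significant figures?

5.6491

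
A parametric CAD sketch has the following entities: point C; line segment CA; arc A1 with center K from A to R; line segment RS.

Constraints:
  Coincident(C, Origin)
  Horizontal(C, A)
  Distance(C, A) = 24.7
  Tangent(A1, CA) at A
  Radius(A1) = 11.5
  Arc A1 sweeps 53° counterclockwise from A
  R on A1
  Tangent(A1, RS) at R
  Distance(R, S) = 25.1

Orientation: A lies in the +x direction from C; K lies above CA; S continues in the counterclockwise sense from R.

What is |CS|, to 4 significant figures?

54.83

C is at the origin; C and A share the same y with |CA| = 24.7 and A on the +x side, so A = (24.70, 0.000). Since A1 is tangent to CA there, KA ⟂ CA, so K = A + (0, 11.5) = (24.70, 11.50). On A1, A sits at bearing -90° from K; a 53° counterclockwise sweep puts R at bearing -37°, so R = K + 11.5·(cos -37°, sin -37°) = (33.88, 4.579). A1 meets RS tangentially, so KR is at right angles to RS, so RS runs along (−sin -37°, cos -37°); with |RS| = 25.1, S = (48.99, 24.62). Then |CS| = |S − C| = 54.83.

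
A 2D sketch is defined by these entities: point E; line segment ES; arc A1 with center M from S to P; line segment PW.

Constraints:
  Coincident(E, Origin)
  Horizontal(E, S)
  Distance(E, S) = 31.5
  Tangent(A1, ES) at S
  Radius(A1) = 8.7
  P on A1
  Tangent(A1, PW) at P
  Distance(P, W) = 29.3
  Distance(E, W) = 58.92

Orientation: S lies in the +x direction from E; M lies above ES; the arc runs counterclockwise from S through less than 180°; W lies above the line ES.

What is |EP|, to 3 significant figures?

40.4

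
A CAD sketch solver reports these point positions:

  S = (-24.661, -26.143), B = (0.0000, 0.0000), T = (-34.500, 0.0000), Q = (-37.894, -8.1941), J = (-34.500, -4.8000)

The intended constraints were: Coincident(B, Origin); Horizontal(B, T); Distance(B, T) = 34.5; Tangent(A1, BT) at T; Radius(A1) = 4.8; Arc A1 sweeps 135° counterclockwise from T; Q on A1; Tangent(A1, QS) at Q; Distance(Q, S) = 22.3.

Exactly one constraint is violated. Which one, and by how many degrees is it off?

Tangent(A1, QS) at Q — off by 8.60°.

B = (0.00, 0.00) ✓; B.y = 0.00, T.y = 0.00 ✓; |BT| = 34.50 ✓; ∠(JT, TB) = 90.00° ✓; |JT| = 4.800 ✓; bearing(J→Q) − bearing(J→T) = 135.0° ✓; |JQ| = 4.800 ✓; ∠(JQ, QS) = 98.60° ✗; |QS| = 22.30 ✓.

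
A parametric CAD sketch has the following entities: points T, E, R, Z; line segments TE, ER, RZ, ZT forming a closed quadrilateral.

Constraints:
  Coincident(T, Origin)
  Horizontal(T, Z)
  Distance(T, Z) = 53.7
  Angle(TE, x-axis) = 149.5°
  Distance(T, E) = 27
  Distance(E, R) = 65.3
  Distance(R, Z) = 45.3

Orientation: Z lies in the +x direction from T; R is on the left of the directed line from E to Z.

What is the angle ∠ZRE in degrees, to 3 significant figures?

88.0°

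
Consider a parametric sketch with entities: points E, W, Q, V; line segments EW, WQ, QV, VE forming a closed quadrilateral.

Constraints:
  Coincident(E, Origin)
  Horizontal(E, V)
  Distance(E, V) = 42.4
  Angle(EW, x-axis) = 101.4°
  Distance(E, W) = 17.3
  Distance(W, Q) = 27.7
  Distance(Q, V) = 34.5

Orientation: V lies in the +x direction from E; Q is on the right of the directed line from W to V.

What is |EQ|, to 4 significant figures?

11.83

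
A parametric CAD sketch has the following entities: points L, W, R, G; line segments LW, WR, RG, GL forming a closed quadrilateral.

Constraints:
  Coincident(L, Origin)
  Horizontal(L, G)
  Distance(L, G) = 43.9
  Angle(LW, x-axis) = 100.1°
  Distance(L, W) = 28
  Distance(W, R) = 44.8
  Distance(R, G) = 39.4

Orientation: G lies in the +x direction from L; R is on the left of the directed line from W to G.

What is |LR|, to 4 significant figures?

54.74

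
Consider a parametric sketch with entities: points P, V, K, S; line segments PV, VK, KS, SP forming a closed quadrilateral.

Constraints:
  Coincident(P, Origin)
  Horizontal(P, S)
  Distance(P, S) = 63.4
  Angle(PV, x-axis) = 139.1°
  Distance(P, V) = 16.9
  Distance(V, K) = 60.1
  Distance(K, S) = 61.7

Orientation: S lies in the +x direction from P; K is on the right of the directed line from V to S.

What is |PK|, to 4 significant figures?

44.48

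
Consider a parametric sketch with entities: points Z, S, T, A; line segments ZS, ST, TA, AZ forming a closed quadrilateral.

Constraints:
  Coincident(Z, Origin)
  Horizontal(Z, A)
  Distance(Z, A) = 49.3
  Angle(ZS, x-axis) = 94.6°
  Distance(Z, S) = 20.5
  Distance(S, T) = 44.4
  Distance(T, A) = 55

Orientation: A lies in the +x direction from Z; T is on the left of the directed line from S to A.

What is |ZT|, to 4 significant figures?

59.65

Checks: |ST| = 44.40 ✓; |TA| = 55.00 ✓.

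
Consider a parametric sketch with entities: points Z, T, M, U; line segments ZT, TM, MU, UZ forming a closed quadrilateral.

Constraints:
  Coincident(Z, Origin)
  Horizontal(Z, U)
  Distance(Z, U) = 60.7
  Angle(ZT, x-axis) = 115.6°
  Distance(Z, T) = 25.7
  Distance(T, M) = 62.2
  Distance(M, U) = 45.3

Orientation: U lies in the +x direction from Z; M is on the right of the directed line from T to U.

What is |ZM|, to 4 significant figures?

37.11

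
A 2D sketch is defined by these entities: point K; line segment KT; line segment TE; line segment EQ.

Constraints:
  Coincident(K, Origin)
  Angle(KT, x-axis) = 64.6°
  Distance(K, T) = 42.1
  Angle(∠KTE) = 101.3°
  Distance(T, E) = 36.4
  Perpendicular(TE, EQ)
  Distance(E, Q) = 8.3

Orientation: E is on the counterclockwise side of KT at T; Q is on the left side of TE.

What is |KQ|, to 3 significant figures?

55.5

K is at the origin; KT runs at 64.6° with length 42.1, so T = 42.1·(cos 64.6°, sin 64.6°) = (18.1, 38.0). ∠KTE = 101.3°, so TE runs at 64.6° + (180° − 101.3°) = 143° from the x-axis; with |TE| = 36.4, E = T + 36.4·(cos 143°, sin 143°) = (-11.1, 59.8). TE ⟂ EQ; with |EQ| = 8.3 on the left of TE, Q = E + 8.3·(-0.598, -0.802) = (-16.1, 53.1). Then |KQ| = |Q − K| = 55.5.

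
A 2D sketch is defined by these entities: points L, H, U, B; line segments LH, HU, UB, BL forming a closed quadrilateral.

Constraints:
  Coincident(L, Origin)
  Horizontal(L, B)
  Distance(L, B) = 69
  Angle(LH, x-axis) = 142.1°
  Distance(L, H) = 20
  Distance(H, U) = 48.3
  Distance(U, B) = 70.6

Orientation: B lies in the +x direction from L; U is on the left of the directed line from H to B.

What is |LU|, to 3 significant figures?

50.7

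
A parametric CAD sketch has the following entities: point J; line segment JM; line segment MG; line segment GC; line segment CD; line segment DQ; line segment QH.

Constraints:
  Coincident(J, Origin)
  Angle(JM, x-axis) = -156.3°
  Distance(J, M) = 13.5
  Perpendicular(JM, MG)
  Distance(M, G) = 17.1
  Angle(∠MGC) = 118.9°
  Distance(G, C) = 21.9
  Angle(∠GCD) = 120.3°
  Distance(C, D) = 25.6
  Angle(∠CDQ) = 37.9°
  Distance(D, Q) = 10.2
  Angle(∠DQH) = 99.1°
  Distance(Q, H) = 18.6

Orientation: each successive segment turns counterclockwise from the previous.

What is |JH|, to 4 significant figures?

33.53

∠CDQ = 37.9° gives DQ at -163.4° from the x-axis; with |DQ| = 10.2, Q = (21.41, -5.142). ∠DQH = 99.1° gives QH at -82.50° from the x-axis; with |QH| = 18.6, H = (23.84, -23.58). Then |JH| = |H − J| = 33.53.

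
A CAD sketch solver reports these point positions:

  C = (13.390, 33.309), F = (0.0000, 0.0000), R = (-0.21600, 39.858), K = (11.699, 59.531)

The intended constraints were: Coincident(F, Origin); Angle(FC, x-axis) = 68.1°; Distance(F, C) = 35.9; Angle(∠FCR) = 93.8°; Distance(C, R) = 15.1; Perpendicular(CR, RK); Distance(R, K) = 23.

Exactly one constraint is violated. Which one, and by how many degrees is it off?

Perpendicular(CR, RK) — off by 5.50°.

F = (0.00, 0.00) ✓; FC at 68.10° ✓; |FC| = 35.90 ✓; ∠FCR = 93.80° ✓; |CR| = 15.10 ✓; ∠(CR, RK) = 95.50° ✗; |RK| = 23.00 ✓.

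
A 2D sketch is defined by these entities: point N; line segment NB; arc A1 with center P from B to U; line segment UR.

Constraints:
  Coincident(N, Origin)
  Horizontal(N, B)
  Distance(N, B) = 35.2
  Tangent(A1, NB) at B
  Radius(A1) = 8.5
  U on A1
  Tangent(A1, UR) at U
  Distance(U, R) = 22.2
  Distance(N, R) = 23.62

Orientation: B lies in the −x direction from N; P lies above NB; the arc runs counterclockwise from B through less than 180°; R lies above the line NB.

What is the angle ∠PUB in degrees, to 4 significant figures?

66.30°

Checks: |PB| = 8.500 ✓; |PU| = 8.500 ✓; ∠(PU, UR) = 90.00° ✓; |UR| = 22.20 ✓; |NR| = 23.62 ✓.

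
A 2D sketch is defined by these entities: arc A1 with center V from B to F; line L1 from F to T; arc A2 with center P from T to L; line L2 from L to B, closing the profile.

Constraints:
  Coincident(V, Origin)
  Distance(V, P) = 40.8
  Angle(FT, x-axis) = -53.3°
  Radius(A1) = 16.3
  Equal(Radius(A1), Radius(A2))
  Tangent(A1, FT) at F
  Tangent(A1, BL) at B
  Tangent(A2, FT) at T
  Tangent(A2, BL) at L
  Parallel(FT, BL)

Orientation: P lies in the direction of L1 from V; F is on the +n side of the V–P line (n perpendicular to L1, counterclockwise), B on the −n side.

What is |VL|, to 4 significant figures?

43.94

Tangency of A1 to both parallel lines with radius 16.3 puts F and B at V ± 16.3·n: F = (13.07, 9.741), B = (-13.07, -9.741). Equal radii place T and L the same way about P: T = P + 16.3·n = (37.45, -22.97), L = P − 16.3·n = (11.31, -42.45). Then |VL| = |L − V| = 43.94.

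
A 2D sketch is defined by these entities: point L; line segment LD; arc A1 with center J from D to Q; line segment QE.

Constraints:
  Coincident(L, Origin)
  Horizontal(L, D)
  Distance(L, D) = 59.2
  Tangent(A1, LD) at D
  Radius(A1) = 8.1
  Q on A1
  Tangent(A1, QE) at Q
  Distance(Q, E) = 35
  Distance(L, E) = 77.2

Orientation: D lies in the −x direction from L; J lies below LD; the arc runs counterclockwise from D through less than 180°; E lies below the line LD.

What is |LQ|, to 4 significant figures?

67.85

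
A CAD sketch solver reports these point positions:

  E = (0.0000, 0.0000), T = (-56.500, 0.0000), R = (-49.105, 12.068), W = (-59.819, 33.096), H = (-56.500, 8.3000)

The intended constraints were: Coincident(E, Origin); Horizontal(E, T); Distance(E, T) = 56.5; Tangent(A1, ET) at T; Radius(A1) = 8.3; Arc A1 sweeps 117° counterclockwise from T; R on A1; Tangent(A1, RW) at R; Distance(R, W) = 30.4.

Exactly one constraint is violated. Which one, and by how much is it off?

Distance(R, W) = 30.4 — off by 6.80.

E = (0.00, 0.00) ✓; E.y = 0.00, T.y = 0.00 ✓; |ET| = 56.50 ✓; ∠(HT, TE) = 90.00° ✓; |HT| = 8.300 ✓; bearing(H→R) − bearing(H→T) = 117.0° ✓; |HR| = 8.300 ✓; ∠(HR, RW) = 90.00° ✓; |RW| = 23.60 ✗.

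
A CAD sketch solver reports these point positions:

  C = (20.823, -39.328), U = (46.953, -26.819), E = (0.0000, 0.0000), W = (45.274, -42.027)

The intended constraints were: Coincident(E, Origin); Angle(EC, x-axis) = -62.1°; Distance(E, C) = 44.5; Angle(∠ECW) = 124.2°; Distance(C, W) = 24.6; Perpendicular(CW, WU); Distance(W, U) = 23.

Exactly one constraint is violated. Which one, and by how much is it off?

Distance(W, U) = 23 — off by 7.70.

E = (0.00, 0.00) ✓; EC at -62.10° ✓; |EC| = 44.50 ✓; ∠ECW = 124.2° ✓; |CW| = 24.60 ✓; ∠(CW, WU) = 90.00° ✓; |WU| = 15.30 ✗.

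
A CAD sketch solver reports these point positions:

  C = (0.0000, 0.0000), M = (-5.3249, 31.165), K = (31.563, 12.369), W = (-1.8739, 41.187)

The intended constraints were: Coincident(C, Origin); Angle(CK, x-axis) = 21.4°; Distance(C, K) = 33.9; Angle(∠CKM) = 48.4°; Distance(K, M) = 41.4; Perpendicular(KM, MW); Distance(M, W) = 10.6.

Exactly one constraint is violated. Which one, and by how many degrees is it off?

Perpendicular(KM, MW) — off by 8.00°.

C = (0.00, 0.00) ✓; CK at 21.40° ✓; |CK| = 33.90 ✓; ∠CKM = 48.40° ✓; |KM| = 41.40 ✓; ∠(KM, MW) = 82.00° ✗; |MW| = 10.60 ✓.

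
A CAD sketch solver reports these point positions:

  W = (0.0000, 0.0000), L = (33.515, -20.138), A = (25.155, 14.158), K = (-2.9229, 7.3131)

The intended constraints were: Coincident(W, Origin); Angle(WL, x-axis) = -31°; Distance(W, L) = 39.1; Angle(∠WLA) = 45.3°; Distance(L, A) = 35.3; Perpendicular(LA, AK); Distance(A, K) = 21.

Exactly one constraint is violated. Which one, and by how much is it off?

Distance(A, K) = 21 — off by 7.90.

W = (0.00, 0.00) ✓; WL at -31.00° ✓; |WL| = 39.10 ✓; ∠WLA = 45.30° ✓; |LA| = 35.30 ✓; ∠(LA, AK) = 90.00° ✓; |AK| = 28.90 ✗.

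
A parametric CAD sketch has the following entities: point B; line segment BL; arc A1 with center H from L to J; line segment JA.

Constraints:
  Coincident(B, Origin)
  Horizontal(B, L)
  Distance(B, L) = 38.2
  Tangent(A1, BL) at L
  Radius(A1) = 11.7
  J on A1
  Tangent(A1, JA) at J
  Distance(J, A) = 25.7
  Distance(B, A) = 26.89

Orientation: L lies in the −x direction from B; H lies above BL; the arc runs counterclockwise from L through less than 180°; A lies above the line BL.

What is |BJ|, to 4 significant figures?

29.57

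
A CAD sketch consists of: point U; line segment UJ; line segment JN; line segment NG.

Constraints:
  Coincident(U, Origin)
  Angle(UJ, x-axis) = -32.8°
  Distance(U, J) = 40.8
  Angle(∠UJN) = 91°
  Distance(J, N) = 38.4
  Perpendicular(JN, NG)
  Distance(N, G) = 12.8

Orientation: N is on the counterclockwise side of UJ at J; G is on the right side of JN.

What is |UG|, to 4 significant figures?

66.35

U is at the origin; UJ runs at -32.8° with length 40.8, so J = 40.8·(cos -32.8°, sin -32.8°) = (34.30, -22.10). ∠UJN = 91.0°, so JN runs at -32.8° + (180° − 91.0°) = 56.20° from the x-axis; with |JN| = 38.4, N = J + 38.4·(cos 56.20°, sin 56.20°) = (55.66, 9.808). JN ⟂ NG; with |NG| = 12.8 on the right of JN, G = N + 12.8·(0.8310, -0.5563) = (66.29, 2.688). Then |UG| = |G − U| = 66.35.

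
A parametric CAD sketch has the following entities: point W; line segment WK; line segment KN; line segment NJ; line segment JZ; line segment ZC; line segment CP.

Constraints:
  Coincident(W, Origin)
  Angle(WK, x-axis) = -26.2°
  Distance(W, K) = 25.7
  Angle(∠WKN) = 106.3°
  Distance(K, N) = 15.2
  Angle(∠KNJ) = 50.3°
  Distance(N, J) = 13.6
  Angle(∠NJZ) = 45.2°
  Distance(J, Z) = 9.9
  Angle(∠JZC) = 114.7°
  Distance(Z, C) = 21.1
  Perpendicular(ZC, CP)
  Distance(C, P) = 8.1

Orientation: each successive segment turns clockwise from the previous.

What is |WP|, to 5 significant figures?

44.686

W is at the origin; WK runs at -26.2° with length 25.7, so K = (23.060, -11.347). ∠WKN = 106.3° gives KN at -99.900° from the x-axis; with |KN| = 15.2, N = (20.446, -26.320). ∠KNJ = 50.3° gives NJ at 130.40° from the x-axis; with |NJ| = 13.6, J = (11.632, -15.963). ∠NJZ = 45.2° gives JZ at -4.4000° from the x-axis; with |JZ| = 9.9, Z = (21.503, -16.723). ∠JZC = 114.7° gives ZC at -69.700° from the x-axis; with |ZC| = 21.1, C = (28.823, -36.512). ZC ⟂ CP, so CP runs at -159.70°; with |CP| = 8.1, P = (21.226, -39.323). Then |WP| = |P − W| = 44.686.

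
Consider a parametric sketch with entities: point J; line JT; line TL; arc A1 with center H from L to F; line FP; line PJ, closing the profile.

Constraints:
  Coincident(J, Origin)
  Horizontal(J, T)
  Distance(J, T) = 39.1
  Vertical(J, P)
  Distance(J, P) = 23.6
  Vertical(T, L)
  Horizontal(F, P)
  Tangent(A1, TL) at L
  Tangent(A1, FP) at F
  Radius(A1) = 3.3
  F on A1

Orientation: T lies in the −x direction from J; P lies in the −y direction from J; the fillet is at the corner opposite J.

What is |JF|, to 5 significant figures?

42.879

The virtual corner opposite J is at (-39.100, -23.600). Tangency of A1 to TL means the radius HL is perpendicular to TL and tangency of A1 to FP means the radius HF is perpendicular to FP, with radius 3.3, so the center H sits 3.3 in from both sides at H = (-35.800, -20.300). That places the tangent points at L = (-39.100, -20.300) on TL and F = (-35.800, -23.600) on FP. Then |JF| = |F − J| = 42.879.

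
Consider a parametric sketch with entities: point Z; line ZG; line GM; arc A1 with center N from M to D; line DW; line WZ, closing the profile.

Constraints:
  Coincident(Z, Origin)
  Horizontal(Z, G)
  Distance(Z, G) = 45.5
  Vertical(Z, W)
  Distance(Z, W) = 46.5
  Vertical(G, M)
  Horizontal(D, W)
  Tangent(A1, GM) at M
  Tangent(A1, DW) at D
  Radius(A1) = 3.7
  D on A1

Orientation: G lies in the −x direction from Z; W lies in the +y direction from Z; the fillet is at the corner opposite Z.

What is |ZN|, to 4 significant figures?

59.83

Z is at the origin; ZG is horizontal with |ZG| = 45.5 and G on the −x side, so G = (-45.50, 0.000). ZW is vertical with |ZW| = 46.5 and W on the +y side, so W = (0.000, 46.50). The virtual corner opposite Z is at (-45.50, 46.50). A1 meets GM tangentially, so NM is at right angles to GM and A1 meets DW tangentially, so ND is at right angles to DW, with radius 3.7, so the center N sits 3.7 in from both sides at N = (-41.80, 42.80). Then |ZN| = |N − Z| = 59.83.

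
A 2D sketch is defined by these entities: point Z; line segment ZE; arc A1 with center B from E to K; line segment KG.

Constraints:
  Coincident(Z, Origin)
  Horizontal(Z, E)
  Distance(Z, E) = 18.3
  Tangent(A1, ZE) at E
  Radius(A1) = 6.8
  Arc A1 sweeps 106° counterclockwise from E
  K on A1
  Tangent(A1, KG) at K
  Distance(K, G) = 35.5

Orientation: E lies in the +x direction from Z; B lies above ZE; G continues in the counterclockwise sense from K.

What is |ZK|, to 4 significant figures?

26.31

Z is at the origin; Z and E share the same y with |ZE| = 18.3 and E on the +x side, so E = (18.30, 0.000). Tangency of A1 to ZE means the radius BE is perpendicular to ZE, so B = E + (0, 6.8) = (18.30, 6.800). On A1, E sits at bearing -90° from B; a 106° counterclockwise sweep puts K at bearing 16°, so K = B + 6.8·(cos 16°, sin 16°) = (24.84, 8.674). Then |ZK| = |K − Z| = 26.31.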